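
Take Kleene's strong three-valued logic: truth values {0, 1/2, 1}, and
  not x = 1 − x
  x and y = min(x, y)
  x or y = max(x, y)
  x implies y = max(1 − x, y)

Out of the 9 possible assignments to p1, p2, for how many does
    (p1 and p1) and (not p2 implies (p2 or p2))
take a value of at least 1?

p1 = 0, p2 = 0 ↦ 0  <
p1 = 0, p2 = 1/2 ↦ 0  <
p1 = 0, p2 = 1 ↦ 0  <
p1 = 1/2, p2 = 0 ↦ 0  <
p1 = 1/2, p2 = 1/2 ↦ 1/2  <
p1 = 1/2, p2 = 1 ↦ 1/2  <
p1 = 1, p2 = 0 ↦ 0  <
p1 = 1, p2 = 1/2 ↦ 1/2  <
p1 = 1, p2 = 1 ↦ 1  ≥
So 1 of the 9 assignments meets the threshold.

1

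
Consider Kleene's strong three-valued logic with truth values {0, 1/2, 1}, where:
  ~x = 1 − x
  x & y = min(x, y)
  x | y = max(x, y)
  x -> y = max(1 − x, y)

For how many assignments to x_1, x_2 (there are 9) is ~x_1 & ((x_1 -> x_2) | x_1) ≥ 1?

3

x_1 = 0, x_2 = 0 ↦ 1  ≥
x_1 = 0, x_2 = 1/2 ↦ 1  ≥
x_1 = 0, x_2 = 1 ↦ 1  ≥
x_1 = 1/2, x_2 = 0 ↦ 1/2  <
x_1 = 1/2, x_2 = 1/2 ↦ 1/2  <
x_1 = 1/2, x_2 = 1 ↦ 1/2  <
x_1 = 1, x_2 = 0 ↦ 0  <
x_1 = 1, x_2 = 1/2 ↦ 0  <
x_1 = 1, x_2 = 1 ↦ 0  <
So 3 of the 9 assignments meet the threshold.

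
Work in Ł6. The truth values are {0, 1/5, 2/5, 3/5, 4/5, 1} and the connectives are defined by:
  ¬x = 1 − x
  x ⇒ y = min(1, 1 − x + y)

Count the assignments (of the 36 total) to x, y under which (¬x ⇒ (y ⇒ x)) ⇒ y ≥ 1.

value 1: 9 assignments (counts)
value 4/5: 6 assignments
value 3/5: 4 assignments
value 2/5: 6 assignments
value 1/5: 5 assignments
value 0: 6 assignments
So 9 of the 36 assignments meet the threshold.

9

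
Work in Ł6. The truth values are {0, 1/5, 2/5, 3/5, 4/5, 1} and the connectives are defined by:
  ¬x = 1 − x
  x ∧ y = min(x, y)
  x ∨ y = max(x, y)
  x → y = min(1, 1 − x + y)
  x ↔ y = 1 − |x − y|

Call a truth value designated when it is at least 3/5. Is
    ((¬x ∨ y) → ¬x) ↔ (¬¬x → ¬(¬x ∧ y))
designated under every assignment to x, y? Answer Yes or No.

No

Counterexample: take x = 3/5, y = 1.
¬x = ¬3/5 = 2/5
¬x ∨ y = 2/5 ∨ 1 = 1
¬x = ¬3/5 = 2/5
(¬x ∨ y) → ¬x = 1 → 2/5 = 2/5
¬x = ¬3/5 = 2/5
¬¬x = ¬2/5 = 3/5
¬x = ¬3/5 = 2/5
¬x ∧ y = 2/5 ∧ 1 = 2/5
¬(¬x ∧ y) = ¬2/5 = 3/5
¬¬x → ¬(¬x ∧ y) = 3/5 → 3/5 = 1
((¬x ∨ y) → ¬x) ↔ (¬¬x → ¬(¬x ∧ y)) = 2/5 ↔ 1 = 2/5
This gives 2/5, which is below 3/5.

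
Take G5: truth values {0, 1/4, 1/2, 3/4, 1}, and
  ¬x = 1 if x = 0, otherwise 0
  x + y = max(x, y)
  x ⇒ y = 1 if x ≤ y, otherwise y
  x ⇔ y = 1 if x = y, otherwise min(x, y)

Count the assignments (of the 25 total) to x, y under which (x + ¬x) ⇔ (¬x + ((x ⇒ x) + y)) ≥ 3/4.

value 1: 10 assignments (counts)
value 3/4: 5 assignments (counts)
value 1/2: 5 assignments
value 1/4: 5 assignments
So 15 of the 25 assignments meet the threshold.

15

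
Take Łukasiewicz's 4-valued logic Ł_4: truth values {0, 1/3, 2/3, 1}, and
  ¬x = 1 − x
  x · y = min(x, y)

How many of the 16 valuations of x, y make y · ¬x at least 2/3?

x = 0, y = 0 ↦ 0  <
x = 0, y = 1/3 ↦ 1/3  <
x = 0, y = 2/3 ↦ 2/3  ≥
x = 0, y = 1 ↦ 1  ≥
x = 1/3, y = 0 ↦ 0  <
x = 1/3, y = 1/3 ↦ 1/3  <
x = 1/3, y = 2/3 ↦ 2/3  ≥
x = 1/3, y = 1 ↦ 2/3  ≥
x = 2/3, y = 0 ↦ 0  <
x = 2/3, y = 1/3 ↦ 1/3  <
x = 2/3, y = 2/3 ↦ 1/3  <
x = 2/3, y = 1 ↦ 1/3  <
x = 1, y = 0 ↦ 0  <
x = 1, y = 1/3 ↦ 0  <
x = 1, y = 2/3 ↦ 0  <
x = 1, y = 1 ↦ 0  <
So 4 of the 16 assignments meet the threshold.

4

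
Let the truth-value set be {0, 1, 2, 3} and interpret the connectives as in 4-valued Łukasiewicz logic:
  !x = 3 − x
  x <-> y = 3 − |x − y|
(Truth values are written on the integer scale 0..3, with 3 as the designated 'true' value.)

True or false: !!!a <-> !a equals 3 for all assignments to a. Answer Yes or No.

Yes

a = 0 ↦ 3
a = 1 ↦ 3
a = 2 ↦ 3
a = 3 ↦ 3
Every assignment gives a value ≥ 3.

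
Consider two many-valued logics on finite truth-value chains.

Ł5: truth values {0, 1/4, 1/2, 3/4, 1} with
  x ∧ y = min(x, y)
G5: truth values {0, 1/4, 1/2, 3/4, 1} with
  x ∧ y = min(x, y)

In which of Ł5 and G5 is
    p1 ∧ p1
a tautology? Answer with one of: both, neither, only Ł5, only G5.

neither

In Ł5: at p1 = 0 the value is 0 — not a tautology.
In G5: at p1 = 0 the value is 0 — not a tautology.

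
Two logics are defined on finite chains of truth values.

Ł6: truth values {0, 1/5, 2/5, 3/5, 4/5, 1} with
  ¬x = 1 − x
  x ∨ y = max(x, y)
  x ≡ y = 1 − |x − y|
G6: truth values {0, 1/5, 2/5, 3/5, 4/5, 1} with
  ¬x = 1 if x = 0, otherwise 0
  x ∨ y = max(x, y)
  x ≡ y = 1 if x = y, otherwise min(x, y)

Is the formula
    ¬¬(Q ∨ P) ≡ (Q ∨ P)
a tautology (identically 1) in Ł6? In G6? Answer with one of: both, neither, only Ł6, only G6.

In Ł6: every assignment gives 1 — tautology.
In G6: at P = 0, Q = 1/5 the value is 1/5 — not a tautology.

only Ł6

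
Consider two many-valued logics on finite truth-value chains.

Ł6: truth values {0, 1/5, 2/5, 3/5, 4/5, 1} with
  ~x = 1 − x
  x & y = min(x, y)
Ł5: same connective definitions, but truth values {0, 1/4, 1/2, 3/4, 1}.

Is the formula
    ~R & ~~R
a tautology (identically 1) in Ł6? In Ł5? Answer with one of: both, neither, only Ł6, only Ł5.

In Ł6: at R = 0 the value is 0 — not a tautology.
In Ł5: at R = 0 the value is 0 — not a tautology.

neither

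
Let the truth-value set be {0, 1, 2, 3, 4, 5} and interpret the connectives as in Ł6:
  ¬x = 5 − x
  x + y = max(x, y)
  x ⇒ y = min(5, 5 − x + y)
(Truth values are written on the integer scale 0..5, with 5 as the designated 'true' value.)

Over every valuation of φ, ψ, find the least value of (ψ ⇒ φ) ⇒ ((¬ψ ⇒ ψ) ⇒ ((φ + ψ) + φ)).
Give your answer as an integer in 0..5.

Take φ = 2, ψ = 2:
ψ ⇒ φ = 2 ⇒ 2 = 5
¬ψ = ¬2 = 3
¬ψ ⇒ ψ = 3 ⇒ 2 = 4
φ + ψ = 2 + 2 = 2
(φ + ψ) + φ = 2 + 2 = 2
(¬ψ ⇒ ψ) ⇒ ((φ + ψ) + φ) = 4 ⇒ 2 = 3
(ψ ⇒ φ) ⇒ ((¬ψ ⇒ ψ) ⇒ ((φ + ψ) + φ)) = 5 ⇒ 3 = 3
No assignment yields a value below 3, so this is the minimum.

3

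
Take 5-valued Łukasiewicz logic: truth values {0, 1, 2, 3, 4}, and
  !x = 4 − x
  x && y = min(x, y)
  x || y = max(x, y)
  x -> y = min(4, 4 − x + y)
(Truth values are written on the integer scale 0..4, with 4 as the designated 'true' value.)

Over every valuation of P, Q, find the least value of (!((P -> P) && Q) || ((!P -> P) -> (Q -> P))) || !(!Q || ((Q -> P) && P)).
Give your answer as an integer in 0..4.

Take P = 2, Q = 4:
P -> P = 2 -> 2 = 4
(P -> P) && Q = 4 && 4 = 4
!((P -> P) && Q) = !4 = 0
!P = !2 = 2
!P -> P = 2 -> 2 = 4
Q -> P = 4 -> 2 = 2
(!P -> P) -> (Q -> P) = 4 -> 2 = 2
!((P -> P) && Q) || ((!P -> P) -> (Q -> P)) = 0 || 2 = 2
!Q = !4 = 0
Q -> P = 4 -> 2 = 2
(Q -> P) && P = 2 && 2 = 2
!Q || ((Q -> P) && P) = 0 || 2 = 2
!(!Q || ((Q -> P) && P)) = !2 = 2
(!((P -> P) && Q) || ((!P -> P) -> (Q -> P))) || !(!Q || ((Q -> P) && P)) = 2 || 2 = 2
No assignment yields a value below 2, so this is the minimum.

2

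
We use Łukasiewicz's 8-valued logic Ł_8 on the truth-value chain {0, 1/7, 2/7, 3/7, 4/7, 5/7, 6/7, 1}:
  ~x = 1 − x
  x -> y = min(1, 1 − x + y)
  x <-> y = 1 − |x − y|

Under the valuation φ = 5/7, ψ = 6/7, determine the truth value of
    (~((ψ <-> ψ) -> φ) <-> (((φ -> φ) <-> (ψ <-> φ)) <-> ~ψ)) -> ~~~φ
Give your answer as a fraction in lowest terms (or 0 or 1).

2/7

ψ <-> ψ = 6/7 <-> 6/7 = 1
(ψ <-> ψ) -> φ = 1 -> 5/7 = 5/7
~((ψ <-> ψ) -> φ) = ~5/7 = 2/7
φ -> φ = 5/7 -> 5/7 = 1
ψ <-> φ = 6/7 <-> 5/7 = 6/7
(φ -> φ) <-> (ψ <-> φ) = 1 <-> 6/7 = 6/7
~ψ = ~6/7 = 1/7
((φ -> φ) <-> (ψ <-> φ)) <-> ~ψ = 6/7 <-> 1/7 = 2/7
~((ψ <-> ψ) -> φ) <-> (((φ -> φ) <-> (ψ <-> φ)) <-> ~ψ) = 2/7 <-> 2/7 = 1
~φ = ~5/7 = 2/7
~~φ = ~2/7 = 5/7
~~~φ = ~5/7 = 2/7
(~((ψ <-> ψ) -> φ) <-> (((φ -> φ) <-> (ψ <-> φ)) <-> ~ψ)) -> ~~~φ = 1 -> 2/7 = 2/7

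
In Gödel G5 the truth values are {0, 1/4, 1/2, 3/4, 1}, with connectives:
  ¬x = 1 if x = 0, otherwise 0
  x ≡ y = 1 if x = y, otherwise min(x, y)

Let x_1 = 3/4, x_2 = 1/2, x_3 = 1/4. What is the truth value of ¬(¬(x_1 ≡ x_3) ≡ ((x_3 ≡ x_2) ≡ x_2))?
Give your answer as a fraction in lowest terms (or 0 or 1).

1

x_1 ≡ x_3 = 3/4 ≡ 1/4 = 1/4
¬(x_1 ≡ x_3) = ¬1/4 = 0
x_3 ≡ x_2 = 1/4 ≡ 1/2 = 1/4
(x_3 ≡ x_2) ≡ x_2 = 1/4 ≡ 1/2 = 1/4
¬(x_1 ≡ x_3) ≡ ((x_3 ≡ x_2) ≡ x_2) = 0 ≡ 1/4 = 0
¬(¬(x_1 ≡ x_3) ≡ ((x_3 ≡ x_2) ≡ x_2)) = ¬0 = 1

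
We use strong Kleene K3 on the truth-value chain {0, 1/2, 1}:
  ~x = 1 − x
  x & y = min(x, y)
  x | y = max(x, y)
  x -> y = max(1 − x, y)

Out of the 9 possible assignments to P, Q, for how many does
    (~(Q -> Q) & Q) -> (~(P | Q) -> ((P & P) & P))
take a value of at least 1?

P = 0, Q = 0 ↦ 1  ≥
P = 0, Q = 1/2 ↦ 1/2  <
P = 0, Q = 1 ↦ 1  ≥
P = 1/2, Q = 0 ↦ 1  ≥
P = 1/2, Q = 1/2 ↦ 1/2  <
P = 1/2, Q = 1 ↦ 1  ≥
P = 1, Q = 0 ↦ 1  ≥
P = 1, Q = 1/2 ↦ 1  ≥
P = 1, Q = 1 ↦ 1  ≥
So 7 of the 9 assignments meet the threshold.

7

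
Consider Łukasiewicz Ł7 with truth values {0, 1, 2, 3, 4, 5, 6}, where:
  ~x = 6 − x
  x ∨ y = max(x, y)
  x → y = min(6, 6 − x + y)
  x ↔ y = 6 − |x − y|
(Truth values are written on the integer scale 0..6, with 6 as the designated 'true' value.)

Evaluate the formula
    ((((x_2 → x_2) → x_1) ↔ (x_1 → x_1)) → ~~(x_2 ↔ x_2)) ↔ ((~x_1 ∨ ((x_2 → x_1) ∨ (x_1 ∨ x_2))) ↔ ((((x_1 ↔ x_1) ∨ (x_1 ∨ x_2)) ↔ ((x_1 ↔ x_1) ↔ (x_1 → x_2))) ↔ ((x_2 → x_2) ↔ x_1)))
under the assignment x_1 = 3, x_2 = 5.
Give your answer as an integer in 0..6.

4

x_2 → x_2 = 5 → 5 = 6
(x_2 → x_2) → x_1 = 6 → 3 = 3
x_1 → x_1 = 3 → 3 = 6
((x_2 → x_2) → x_1) ↔ (x_1 → x_1) = 3 ↔ 6 = 3
x_2 ↔ x_2 = 5 ↔ 5 = 6
~(x_2 ↔ x_2) = ~6 = 0
~~(x_2 ↔ x_2) = ~0 = 6
(((x_2 → x_2) → x_1) ↔ (x_1 → x_1)) → ~~(x_2 ↔ x_2) = 3 → 6 = 6
~x_1 = ~3 = 3
x_2 → x_1 = 5 → 3 = 4
x_1 ∨ x_2 = 3 ∨ 5 = 5
(x_2 → x_1) ∨ (x_1 ∨ x_2) = 4 ∨ 5 = 5
~x_1 ∨ ((x_2 → x_1) ∨ (x_1 ∨ x_2)) = 3 ∨ 5 = 5
x_1 ↔ x_1 = 3 ↔ 3 = 6
x_1 ∨ x_2 = 3 ∨ 5 = 5
(x_1 ↔ x_1) ∨ (x_1 ∨ x_2) = 6 ∨ 5 = 6
x_1 ↔ x_1 = 3 ↔ 3 = 6
x_1 → x_2 = 3 → 5 = 6
(x_1 ↔ x_1) ↔ (x_1 → x_2) = 6 ↔ 6 = 6
((x_1 ↔ x_1) ∨ (x_1 ∨ x_2)) ↔ ((x_1 ↔ x_1) ↔ (x_1 → x_2)) = 6 ↔ 6 = 6
x_2 → x_2 = 5 → 5 = 6
(x_2 → x_2) ↔ x_1 = 6 ↔ 3 = 3
(((x_1 ↔ x_1) ∨ (x_1 ∨ x_2)) ↔ ((x_1 ↔ x_1) ↔ (x_1 → x_2))) ↔ ((x_2 → x_2) ↔ x_1) = 6 ↔ 3 = 3
(~x_1 ∨ ((x_2 → x_1) ∨ (x_1 ∨ x_2))) ↔ ((((x_1 ↔ x_1) ∨ (x_1 ∨ x_2)) ↔ ((x_1 ↔ x_1) ↔ (x_1 → x_2))) ↔ ((x_2 → x_2) ↔ x_1)) = 5 ↔ 3 = 4
((((x_2 → x_2) → x_1) ↔ (x_1 → x_1)) → ~~(x_2 ↔ x_2)) ↔ ((~x_1 ∨ ((x_2 → x_1) ∨ (x_1 ∨ x_2))) ↔ ((((x_1 ↔ x_1) ∨ (x_1 ∨ x_2)) ↔ ((x_1 ↔ x_1) ↔ (x_1 → x_2))) ↔ ((x_2 → x_2) ↔ x_1))) = 6 ↔ 4 = 4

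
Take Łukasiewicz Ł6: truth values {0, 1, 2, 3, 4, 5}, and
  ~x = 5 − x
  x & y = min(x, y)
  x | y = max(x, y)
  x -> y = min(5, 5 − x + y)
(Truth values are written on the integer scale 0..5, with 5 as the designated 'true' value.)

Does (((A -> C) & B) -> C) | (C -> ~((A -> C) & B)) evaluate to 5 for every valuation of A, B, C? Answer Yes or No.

Counterexample: take A = 0, B = 4, C = 2.
A -> C = 0 -> 2 = 5
(A -> C) & B = 5 & 4 = 4
((A -> C) & B) -> C = 4 -> 2 = 3
A -> C = 0 -> 2 = 5
(A -> C) & B = 5 & 4 = 4
~((A -> C) & B) = ~4 = 1
C -> ~((A -> C) & B) = 2 -> 1 = 4
(((A -> C) & B) -> C) | (C -> ~((A -> C) & B)) = 3 | 4 = 4
This gives 4 ≠ 5.

No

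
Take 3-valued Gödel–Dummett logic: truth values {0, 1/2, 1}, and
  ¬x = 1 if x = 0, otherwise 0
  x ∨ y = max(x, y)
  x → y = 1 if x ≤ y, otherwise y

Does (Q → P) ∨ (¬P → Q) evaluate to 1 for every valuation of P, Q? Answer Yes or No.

Counterexample: take P = 0, Q = 1/2.
Q → P = 1/2 → 0 = 0
¬P = ¬0 = 1
¬P → Q = 1 → 1/2 = 1/2
(Q → P) ∨ (¬P → Q) = 0 ∨ 1/2 = 1/2
This gives 1/2 ≠ 1.

No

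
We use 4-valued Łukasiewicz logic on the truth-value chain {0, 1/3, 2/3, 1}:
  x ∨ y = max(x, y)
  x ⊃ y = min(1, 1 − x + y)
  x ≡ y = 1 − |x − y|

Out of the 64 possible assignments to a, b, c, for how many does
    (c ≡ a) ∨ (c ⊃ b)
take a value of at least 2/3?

59

value 1: 46 assignments (counts)
value 2/3: 13 assignments (counts)
value 1/3: 4 assignments
value 0: 1 assignment
So 59 of the 64 assignments meet the threshold.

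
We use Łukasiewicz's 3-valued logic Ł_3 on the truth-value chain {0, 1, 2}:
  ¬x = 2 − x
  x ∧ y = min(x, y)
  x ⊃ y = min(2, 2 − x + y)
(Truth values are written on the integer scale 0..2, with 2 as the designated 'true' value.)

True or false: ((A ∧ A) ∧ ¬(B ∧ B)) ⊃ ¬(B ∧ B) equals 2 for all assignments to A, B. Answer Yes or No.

Yes

A = 0, B = 0 ↦ 2
A = 0, B = 1 ↦ 2
A = 0, B = 2 ↦ 2
A = 1, B = 0 ↦ 2
A = 1, B = 1 ↦ 2
A = 1, B = 2 ↦ 2
A = 2, B = 0 ↦ 2
A = 2, B = 1 ↦ 2
A = 2, B = 2 ↦ 2
Every assignment gives a value ≥ 2.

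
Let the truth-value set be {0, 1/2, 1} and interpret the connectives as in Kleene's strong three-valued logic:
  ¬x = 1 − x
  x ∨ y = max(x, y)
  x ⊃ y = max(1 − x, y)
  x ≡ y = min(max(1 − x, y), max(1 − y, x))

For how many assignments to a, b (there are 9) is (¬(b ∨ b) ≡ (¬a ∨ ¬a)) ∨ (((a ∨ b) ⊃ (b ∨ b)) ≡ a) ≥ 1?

a = 0, b = 0 ↦ 1  ≥
a = 0, b = 1/2 ↦ 1/2  <
a = 0, b = 1 ↦ 0  <
a = 1/2, b = 0 ↦ 1/2  <
a = 1/2, b = 1/2 ↦ 1/2  <
a = 1/2, b = 1 ↦ 1/2  <
a = 1, b = 0 ↦ 0  <
a = 1, b = 1/2 ↦ 1/2  <
a = 1, b = 1 ↦ 1  ≥
So 2 of the 9 assignments meet the threshold.

2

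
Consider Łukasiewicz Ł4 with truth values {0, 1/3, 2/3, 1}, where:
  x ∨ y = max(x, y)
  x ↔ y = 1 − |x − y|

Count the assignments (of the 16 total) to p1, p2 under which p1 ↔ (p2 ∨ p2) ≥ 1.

4

p1 = 0, p2 = 0 ↦ 1  ≥
p1 = 0, p2 = 1/3 ↦ 2/3  <
p1 = 0, p2 = 2/3 ↦ 1/3  <
p1 = 0, p2 = 1 ↦ 0  <
p1 = 1/3, p2 = 0 ↦ 2/3  <
p1 = 1/3, p2 = 1/3 ↦ 1  ≥
p1 = 1/3, p2 = 2/3 ↦ 2/3  <
p1 = 1/3, p2 = 1 ↦ 1/3  <
p1 = 2/3, p2 = 0 ↦ 1/3  <
p1 = 2/3, p2 = 1/3 ↦ 2/3  <
p1 = 2/3, p2 = 2/3 ↦ 1  ≥
p1 = 2/3, p2 = 1 ↦ 2/3  <
p1 = 1, p2 = 0 ↦ 0  <
p1 = 1, p2 = 1/3 ↦ 1/3  <
p1 = 1, p2 = 2/3 ↦ 2/3  <
p1 = 1, p2 = 1 ↦ 1  ≥
So 4 of the 16 assignments meet the threshold.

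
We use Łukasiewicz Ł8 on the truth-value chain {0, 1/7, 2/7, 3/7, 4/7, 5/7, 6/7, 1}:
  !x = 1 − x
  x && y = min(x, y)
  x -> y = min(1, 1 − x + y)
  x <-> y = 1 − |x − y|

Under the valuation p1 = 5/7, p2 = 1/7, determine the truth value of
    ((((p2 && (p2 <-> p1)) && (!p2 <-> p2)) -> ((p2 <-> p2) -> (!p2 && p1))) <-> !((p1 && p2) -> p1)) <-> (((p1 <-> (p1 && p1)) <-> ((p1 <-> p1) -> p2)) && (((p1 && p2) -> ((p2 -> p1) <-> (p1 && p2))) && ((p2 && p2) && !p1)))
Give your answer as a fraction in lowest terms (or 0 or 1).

6/7

p2 <-> p1 = 1/7 <-> 5/7 = 3/7
p2 && (p2 <-> p1) = 1/7 && 3/7 = 1/7
!p2 = !1/7 = 6/7
!p2 <-> p2 = 6/7 <-> 1/7 = 2/7
(p2 && (p2 <-> p1)) && (!p2 <-> p2) = 1/7 && 2/7 = 1/7
p2 <-> p2 = 1/7 <-> 1/7 = 1
!p2 = !1/7 = 6/7
!p2 && p1 = 6/7 && 5/7 = 5/7
(p2 <-> p2) -> (!p2 && p1) = 1 -> 5/7 = 5/7
((p2 && (p2 <-> p1)) && (!p2 <-> p2)) -> ((p2 <-> p2) -> (!p2 && p1)) = 1/7 -> 5/7 = 1
p1 && p2 = 5/7 && 1/7 = 1/7
(p1 && p2) -> p1 = 1/7 -> 5/7 = 1
!((p1 && p2) -> p1) = !1 = 0
(((p2 && (p2 <-> p1)) && (!p2 <-> p2)) -> ((p2 <-> p2) -> (!p2 && p1))) <-> !((p1 && p2) -> p1) = 1 <-> 0 = 0
p1 && p1 = 5/7 && 5/7 = 5/7
p1 <-> (p1 && p1) = 5/7 <-> 5/7 = 1
p1 <-> p1 = 5/7 <-> 5/7 = 1
(p1 <-> p1) -> p2 = 1 -> 1/7 = 1/7
(p1 <-> (p1 && p1)) <-> ((p1 <-> p1) -> p2) = 1 <-> 1/7 = 1/7
p1 && p2 = 5/7 && 1/7 = 1/7
p2 -> p1 = 1/7 -> 5/7 = 1
p1 && p2 = 5/7 && 1/7 = 1/7
(p2 -> p1) <-> (p1 && p2) = 1 <-> 1/7 = 1/7
(p1 && p2) -> ((p2 -> p1) <-> (p1 && p2)) = 1/7 -> 1/7 = 1
p2 && p2 = 1/7 && 1/7 = 1/7
!p1 = !5/7 = 2/7
(p2 && p2) && !p1 = 1/7 && 2/7 = 1/7
((p1 && p2) -> ((p2 -> p1) <-> (p1 && p2))) && ((p2 && p2) && !p1) = 1 && 1/7 = 1/7
((p1 <-> (p1 && p1)) <-> ((p1 <-> p1) -> p2)) && (((p1 && p2) -> ((p2 -> p1) <-> (p1 && p2))) && ((p2 && p2) && !p1)) = 1/7 && 1/7 = 1/7
((((p2 && (p2 <-> p1)) && (!p2 <-> p2)) -> ((p2 <-> p2) -> (!p2 && p1))) <-> !((p1 && p2) -> p1)) <-> (((p1 <-> (p1 && p1)) <-> ((p1 <-> p1) -> p2)) && (((p1 && p2) -> ((p2 -> p1) <-> (p1 && p2))) && ((p2 && p2) && !p1))) = 0 <-> 1/7 = 6/7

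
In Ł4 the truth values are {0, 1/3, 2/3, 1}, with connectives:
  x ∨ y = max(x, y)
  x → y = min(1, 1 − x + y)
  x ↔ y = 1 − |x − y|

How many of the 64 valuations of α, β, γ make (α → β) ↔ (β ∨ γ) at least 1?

value 1: 31 assignments (counts)
value 2/3: 22 assignments
value 1/3: 9 assignments
value 0: 2 assignments
So 31 of the 64 assignments meet the threshold.

31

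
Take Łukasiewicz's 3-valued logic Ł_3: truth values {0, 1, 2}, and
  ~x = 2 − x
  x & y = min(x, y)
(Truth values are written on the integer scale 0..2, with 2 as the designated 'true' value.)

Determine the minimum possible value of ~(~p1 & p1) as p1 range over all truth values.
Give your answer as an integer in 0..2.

1

Take p1 = 1:
~p1 = ~1 = 1
~p1 & p1 = 1 & 1 = 1
~(~p1 & p1) = ~1 = 1
No assignment yields a value below 1, so this is the minimum.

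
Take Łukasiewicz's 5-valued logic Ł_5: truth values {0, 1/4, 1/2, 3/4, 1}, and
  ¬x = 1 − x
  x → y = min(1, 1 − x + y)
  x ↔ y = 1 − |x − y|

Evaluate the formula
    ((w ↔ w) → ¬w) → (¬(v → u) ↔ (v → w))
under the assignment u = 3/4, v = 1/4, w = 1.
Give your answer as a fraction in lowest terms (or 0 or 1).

w ↔ w = 1 ↔ 1 = 1
¬w = ¬1 = 0
(w ↔ w) → ¬w = 1 → 0 = 0
v → u = 1/4 → 3/4 = 1
¬(v → u) = ¬1 = 0
v → w = 1/4 → 1 = 1
¬(v → u) ↔ (v → w) = 0 ↔ 1 = 0
((w ↔ w) → ¬w) → (¬(v → u) ↔ (v → w)) = 0 → 0 = 1

1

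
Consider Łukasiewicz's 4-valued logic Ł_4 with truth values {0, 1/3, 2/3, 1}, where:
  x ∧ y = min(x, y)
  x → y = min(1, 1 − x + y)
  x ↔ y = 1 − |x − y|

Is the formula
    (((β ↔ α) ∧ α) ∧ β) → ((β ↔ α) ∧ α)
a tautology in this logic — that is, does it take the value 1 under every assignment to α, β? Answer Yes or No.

α = 0, β = 0 ↦ 1
α = 0, β = 1/3 ↦ 1
α = 0, β = 2/3 ↦ 1
α = 0, β = 1 ↦ 1
α = 1/3, β = 0 ↦ 1
α = 1/3, β = 1/3 ↦ 1
α = 1/3, β = 2/3 ↦ 1
α = 1/3, β = 1 ↦ 1
α = 2/3, β = 0 ↦ 1
α = 2/3, β = 1/3 ↦ 1
α = 2/3, β = 2/3 ↦ 1
α = 2/3, β = 1 ↦ 1
α = 1, β = 0 ↦ 1
α = 1, β = 1/3 ↦ 1
α = 1, β = 2/3 ↦ 1
α = 1, β = 1 ↦ 1
Every assignment gives a value ≥ 1.

Yes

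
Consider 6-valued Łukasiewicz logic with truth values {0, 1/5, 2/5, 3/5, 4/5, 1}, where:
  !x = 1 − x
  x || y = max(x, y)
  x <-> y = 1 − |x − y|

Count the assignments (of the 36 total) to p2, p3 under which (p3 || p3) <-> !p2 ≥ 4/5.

16

value 1: 6 assignments (counts)
value 4/5: 10 assignments (counts)
value 3/5: 8 assignments
value 2/5: 6 assignments
value 1/5: 4 assignments
value 0: 2 assignments
So 16 of the 36 assignments meet the threshold.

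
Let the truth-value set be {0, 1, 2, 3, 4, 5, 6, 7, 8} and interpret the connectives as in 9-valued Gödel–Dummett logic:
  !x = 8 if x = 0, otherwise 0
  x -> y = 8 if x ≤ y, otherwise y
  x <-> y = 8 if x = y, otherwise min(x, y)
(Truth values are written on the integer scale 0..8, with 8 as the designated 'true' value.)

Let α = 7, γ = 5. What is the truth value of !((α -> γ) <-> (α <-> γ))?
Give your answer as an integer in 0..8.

α -> γ = 7 -> 5 = 5
α <-> γ = 7 <-> 5 = 5
(α -> γ) <-> (α <-> γ) = 5 <-> 5 = 8
!((α -> γ) <-> (α <-> γ)) = !8 = 0

0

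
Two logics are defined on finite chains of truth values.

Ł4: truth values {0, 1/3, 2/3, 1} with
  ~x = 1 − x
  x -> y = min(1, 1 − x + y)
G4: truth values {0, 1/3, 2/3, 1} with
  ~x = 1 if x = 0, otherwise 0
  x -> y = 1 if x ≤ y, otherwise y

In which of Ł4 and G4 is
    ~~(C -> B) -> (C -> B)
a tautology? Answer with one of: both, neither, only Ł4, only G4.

In Ł4: every assignment gives 1 — tautology.
In G4: at B = 1/3, C = 2/3 the value is 1/3 — not a tautology.

only Ł4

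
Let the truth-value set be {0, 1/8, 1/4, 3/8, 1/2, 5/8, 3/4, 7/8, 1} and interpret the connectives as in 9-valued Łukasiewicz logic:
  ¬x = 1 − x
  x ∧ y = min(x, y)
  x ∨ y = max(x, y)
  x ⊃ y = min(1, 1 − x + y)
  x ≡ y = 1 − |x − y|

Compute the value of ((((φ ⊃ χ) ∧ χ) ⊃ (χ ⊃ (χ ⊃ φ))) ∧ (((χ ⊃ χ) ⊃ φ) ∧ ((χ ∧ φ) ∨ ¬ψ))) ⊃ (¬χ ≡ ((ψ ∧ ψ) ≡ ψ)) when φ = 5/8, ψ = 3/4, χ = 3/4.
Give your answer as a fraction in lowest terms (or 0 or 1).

φ ⊃ χ = 5/8 ⊃ 3/4 = 1
(φ ⊃ χ) ∧ χ = 1 ∧ 3/4 = 3/4
χ ⊃ φ = 3/4 ⊃ 5/8 = 7/8
χ ⊃ (χ ⊃ φ) = 3/4 ⊃ 7/8 = 1
((φ ⊃ χ) ∧ χ) ⊃ (χ ⊃ (χ ⊃ φ)) = 3/4 ⊃ 1 = 1
χ ⊃ χ = 3/4 ⊃ 3/4 = 1
(χ ⊃ χ) ⊃ φ = 1 ⊃ 5/8 = 5/8
χ ∧ φ = 3/4 ∧ 5/8 = 5/8
¬ψ = ¬3/4 = 1/4
(χ ∧ φ) ∨ ¬ψ = 5/8 ∨ 1/4 = 5/8
((χ ⊃ χ) ⊃ φ) ∧ ((χ ∧ φ) ∨ ¬ψ) = 5/8 ∧ 5/8 = 5/8
(((φ ⊃ χ) ∧ χ) ⊃ (χ ⊃ (χ ⊃ φ))) ∧ (((χ ⊃ χ) ⊃ φ) ∧ ((χ ∧ φ) ∨ ¬ψ)) = 1 ∧ 5/8 = 5/8
¬χ = ¬3/4 = 1/4
ψ ∧ ψ = 3/4 ∧ 3/4 = 3/4
(ψ ∧ ψ) ≡ ψ = 3/4 ≡ 3/4 = 1
¬χ ≡ ((ψ ∧ ψ) ≡ ψ) = 1/4 ≡ 1 = 1/4
((((φ ⊃ χ) ∧ χ) ⊃ (χ ⊃ (χ ⊃ φ))) ∧ (((χ ⊃ χ) ⊃ φ) ∧ ((χ ∧ φ) ∨ ¬ψ))) ⊃ (¬χ ≡ ((ψ ∧ ψ) ≡ ψ)) = 5/8 ⊃ 1/4 = 5/8

5/8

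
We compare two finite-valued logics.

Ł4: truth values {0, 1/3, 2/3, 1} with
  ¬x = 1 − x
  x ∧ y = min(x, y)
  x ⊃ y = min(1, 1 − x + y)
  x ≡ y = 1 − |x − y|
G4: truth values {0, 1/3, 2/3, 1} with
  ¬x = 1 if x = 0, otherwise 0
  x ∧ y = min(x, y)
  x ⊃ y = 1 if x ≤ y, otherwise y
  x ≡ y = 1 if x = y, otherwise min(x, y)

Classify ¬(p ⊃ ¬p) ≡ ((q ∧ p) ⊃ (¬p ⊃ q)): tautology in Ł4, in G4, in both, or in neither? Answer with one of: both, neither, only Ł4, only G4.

In Ł4: at p = 0, q = 0 the value is 0 — not a tautology.
In G4: at p = 0, q = 0 the value is 0 — not a tautology.

neither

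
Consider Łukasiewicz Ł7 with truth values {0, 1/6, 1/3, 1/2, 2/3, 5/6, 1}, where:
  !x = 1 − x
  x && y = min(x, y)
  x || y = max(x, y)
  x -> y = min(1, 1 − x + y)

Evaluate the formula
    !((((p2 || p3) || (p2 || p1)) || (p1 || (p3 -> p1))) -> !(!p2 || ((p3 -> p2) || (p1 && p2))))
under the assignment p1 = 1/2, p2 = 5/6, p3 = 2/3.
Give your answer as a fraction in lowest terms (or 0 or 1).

5/6

p2 || p3 = 5/6 || 2/3 = 5/6
p2 || p1 = 5/6 || 1/2 = 5/6
(p2 || p3) || (p2 || p1) = 5/6 || 5/6 = 5/6
p3 -> p1 = 2/3 -> 1/2 = 5/6
p1 || (p3 -> p1) = 1/2 || 5/6 = 5/6
((p2 || p3) || (p2 || p1)) || (p1 || (p3 -> p1)) = 5/6 || 5/6 = 5/6
!p2 = !5/6 = 1/6
p3 -> p2 = 2/3 -> 5/6 = 1
p1 && p2 = 1/2 && 5/6 = 1/2
(p3 -> p2) || (p1 && p2) = 1 || 1/2 = 1
!p2 || ((p3 -> p2) || (p1 && p2)) = 1/6 || 1 = 1
!(!p2 || ((p3 -> p2) || (p1 && p2))) = !1 = 0
(((p2 || p3) || (p2 || p1)) || (p1 || (p3 -> p1))) -> !(!p2 || ((p3 -> p2) || (p1 && p2))) = 5/6 -> 0 = 1/6
!((((p2 || p3) || (p2 || p1)) || (p1 || (p3 -> p1))) -> !(!p2 || ((p3 -> p2) || (p1 && p2)))) = !1/6 = 5/6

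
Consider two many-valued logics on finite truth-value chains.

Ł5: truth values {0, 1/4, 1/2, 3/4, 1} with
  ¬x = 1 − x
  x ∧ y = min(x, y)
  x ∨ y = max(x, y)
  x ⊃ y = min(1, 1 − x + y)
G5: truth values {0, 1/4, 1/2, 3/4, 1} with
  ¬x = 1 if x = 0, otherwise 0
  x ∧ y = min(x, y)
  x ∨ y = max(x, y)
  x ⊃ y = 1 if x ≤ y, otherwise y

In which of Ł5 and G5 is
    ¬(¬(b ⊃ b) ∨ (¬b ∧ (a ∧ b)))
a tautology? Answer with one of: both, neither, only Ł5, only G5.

In Ł5: at a = 1/4, b = 1/4 the value is 3/4 — not a tautology.
In G5: every assignment gives 1 — tautology.

only G5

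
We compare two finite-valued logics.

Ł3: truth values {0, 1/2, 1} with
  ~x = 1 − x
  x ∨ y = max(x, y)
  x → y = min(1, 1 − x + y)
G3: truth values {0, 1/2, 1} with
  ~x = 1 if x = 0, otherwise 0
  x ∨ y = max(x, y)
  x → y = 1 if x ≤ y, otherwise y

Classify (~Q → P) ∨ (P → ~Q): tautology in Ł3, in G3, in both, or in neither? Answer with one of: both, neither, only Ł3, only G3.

In Ł3: every assignment gives 1 — tautology.
In G3: every assignment gives 1 — tautology.

both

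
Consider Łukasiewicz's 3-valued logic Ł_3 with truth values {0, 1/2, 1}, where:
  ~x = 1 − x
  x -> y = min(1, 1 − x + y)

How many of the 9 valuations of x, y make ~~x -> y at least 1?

x = 0, y = 0 ↦ 1  ≥
x = 0, y = 1/2 ↦ 1  ≥
x = 0, y = 1 ↦ 1  ≥
x = 1/2, y = 0 ↦ 1/2  <
x = 1/2, y = 1/2 ↦ 1  ≥
x = 1/2, y = 1 ↦ 1  ≥
x = 1, y = 0 ↦ 0  <
x = 1, y = 1/2 ↦ 1/2  <
x = 1, y = 1 ↦ 1  ≥
So 6 of the 9 assignments meet the threshold.

6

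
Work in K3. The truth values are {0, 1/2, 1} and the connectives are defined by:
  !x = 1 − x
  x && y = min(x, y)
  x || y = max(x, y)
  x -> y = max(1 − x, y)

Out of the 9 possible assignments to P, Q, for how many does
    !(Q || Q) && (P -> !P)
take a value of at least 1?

P = 0, Q = 0 ↦ 1  ≥
P = 0, Q = 1/2 ↦ 1/2  <
P = 0, Q = 1 ↦ 0  <
P = 1/2, Q = 0 ↦ 1/2  <
P = 1/2, Q = 1/2 ↦ 1/2  <
P = 1/2, Q = 1 ↦ 0  <
P = 1, Q = 0 ↦ 0  <
P = 1, Q = 1/2 ↦ 0  <
P = 1, Q = 1 ↦ 0  <
So 1 of the 9 assignments meets the threshold.

1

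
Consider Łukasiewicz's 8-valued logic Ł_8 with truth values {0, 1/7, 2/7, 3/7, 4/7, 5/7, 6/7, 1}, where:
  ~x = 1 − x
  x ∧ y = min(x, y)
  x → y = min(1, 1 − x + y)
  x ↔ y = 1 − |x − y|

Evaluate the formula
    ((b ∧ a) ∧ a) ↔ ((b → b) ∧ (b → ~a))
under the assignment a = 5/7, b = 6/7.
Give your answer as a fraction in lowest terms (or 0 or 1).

b ∧ a = 6/7 ∧ 5/7 = 5/7
(b ∧ a) ∧ a = 5/7 ∧ 5/7 = 5/7
b → b = 6/7 → 6/7 = 1
~a = ~5/7 = 2/7
b → ~a = 6/7 → 2/7 = 3/7
(b → b) ∧ (b → ~a) = 1 ∧ 3/7 = 3/7
((b ∧ a) ∧ a) ↔ ((b → b) ∧ (b → ~a)) = 5/7 ↔ 3/7 = 5/7

5/7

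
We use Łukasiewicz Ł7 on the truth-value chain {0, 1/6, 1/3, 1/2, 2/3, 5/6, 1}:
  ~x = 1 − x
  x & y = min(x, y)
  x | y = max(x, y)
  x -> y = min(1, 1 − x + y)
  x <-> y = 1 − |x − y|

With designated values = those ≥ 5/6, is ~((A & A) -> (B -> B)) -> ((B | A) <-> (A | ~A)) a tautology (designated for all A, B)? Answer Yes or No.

Yes

At A = 2/3, B = 1/6, for instance:
A & A = 2/3 & 2/3 = 2/3
B -> B = 1/6 -> 1/6 = 1
(A & A) -> (B -> B) = 2/3 -> 1 = 1
~((A & A) -> (B -> B)) = ~1 = 0
B | A = 1/6 | 2/3 = 2/3
~A = ~2/3 = 1/3
A | ~A = 2/3 | 1/3 = 2/3
(B | A) <-> (A | ~A) = 2/3 <-> 2/3 = 1
~((A & A) -> (B -> B)) -> ((B | A) <-> (A | ~A)) = 0 -> 1 = 1
and checking the remaining 48 assignments likewise gives ≥ 5/6 in every case.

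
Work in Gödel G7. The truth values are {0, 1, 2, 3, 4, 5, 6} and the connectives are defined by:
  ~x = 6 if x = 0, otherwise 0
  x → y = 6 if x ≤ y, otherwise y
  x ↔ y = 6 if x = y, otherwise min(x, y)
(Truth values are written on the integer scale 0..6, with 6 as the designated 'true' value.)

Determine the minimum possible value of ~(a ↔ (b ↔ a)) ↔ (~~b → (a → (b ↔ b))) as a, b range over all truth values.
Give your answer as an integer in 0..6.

0

Take a = 0, b = 1:
b ↔ a = 1 ↔ 0 = 0
a ↔ (b ↔ a) = 0 ↔ 0 = 6
~(a ↔ (b ↔ a)) = ~6 = 0
~b = ~1 = 0
~~b = ~0 = 6
b ↔ b = 1 ↔ 1 = 6
a → (b ↔ b) = 0 → 6 = 6
~~b → (a → (b ↔ b)) = 6 → 6 = 6
~(a ↔ (b ↔ a)) ↔ (~~b → (a → (b ↔ b))) = 0 ↔ 6 = 0
No assignment yields a value below 0, so this is the minimum.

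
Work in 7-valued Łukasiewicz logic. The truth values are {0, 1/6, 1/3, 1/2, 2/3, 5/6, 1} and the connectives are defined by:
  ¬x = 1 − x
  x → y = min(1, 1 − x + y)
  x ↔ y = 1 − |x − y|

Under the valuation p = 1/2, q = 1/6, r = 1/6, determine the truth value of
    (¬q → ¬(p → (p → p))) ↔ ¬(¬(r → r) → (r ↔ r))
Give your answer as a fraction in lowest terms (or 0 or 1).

5/6

¬q = ¬1/6 = 5/6
p → p = 1/2 → 1/2 = 1
p → (p → p) = 1/2 → 1 = 1
¬(p → (p → p)) = ¬1 = 0
¬q → ¬(p → (p → p)) = 5/6 → 0 = 1/6
r → r = 1/6 → 1/6 = 1
¬(r → r) = ¬1 = 0
r ↔ r = 1/6 ↔ 1/6 = 1
¬(r → r) → (r ↔ r) = 0 → 1 = 1
¬(¬(r → r) → (r ↔ r)) = ¬1 = 0
(¬q → ¬(p → (p → p))) ↔ ¬(¬(r → r) → (r ↔ r)) = 1/6 ↔ 0 = 5/6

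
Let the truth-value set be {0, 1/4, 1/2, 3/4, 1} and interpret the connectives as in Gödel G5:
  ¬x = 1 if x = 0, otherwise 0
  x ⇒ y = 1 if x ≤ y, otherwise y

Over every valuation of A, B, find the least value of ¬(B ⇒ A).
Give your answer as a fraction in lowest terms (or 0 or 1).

Take A = 0, B = 0:
B ⇒ A = 0 ⇒ 0 = 1
¬(B ⇒ A) = ¬1 = 0
No assignment yields a value below 0, so this is the minimum.

0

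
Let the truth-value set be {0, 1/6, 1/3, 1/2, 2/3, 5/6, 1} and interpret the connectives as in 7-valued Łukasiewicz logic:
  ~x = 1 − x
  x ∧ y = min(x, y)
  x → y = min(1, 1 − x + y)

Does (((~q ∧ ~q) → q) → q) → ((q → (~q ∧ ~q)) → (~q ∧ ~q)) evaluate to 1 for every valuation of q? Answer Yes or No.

q = 0 ↦ 1
q = 1/6 ↦ 1
q = 1/3 ↦ 1
q = 1/2 ↦ 1
q = 2/3 ↦ 1
q = 5/6 ↦ 1
q = 1 ↦ 1
Every assignment gives a value ≥ 1.

Yes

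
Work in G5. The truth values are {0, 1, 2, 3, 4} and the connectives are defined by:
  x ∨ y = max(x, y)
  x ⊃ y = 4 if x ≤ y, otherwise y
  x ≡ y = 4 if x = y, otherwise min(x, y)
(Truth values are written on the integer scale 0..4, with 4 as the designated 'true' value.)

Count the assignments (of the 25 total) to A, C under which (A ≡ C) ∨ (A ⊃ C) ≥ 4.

value 4: 15 assignments (counts)
value 3: 1 assignment
value 2: 2 assignments
value 1: 3 assignments
value 0: 4 assignments
So 15 of the 25 assignments meet the threshold.

15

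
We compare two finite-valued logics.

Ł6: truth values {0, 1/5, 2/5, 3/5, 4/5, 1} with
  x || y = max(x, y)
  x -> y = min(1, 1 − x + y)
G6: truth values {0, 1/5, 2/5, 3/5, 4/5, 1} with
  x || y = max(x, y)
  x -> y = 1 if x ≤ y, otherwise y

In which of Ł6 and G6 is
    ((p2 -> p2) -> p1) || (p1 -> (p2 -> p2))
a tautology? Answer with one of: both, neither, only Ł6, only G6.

In Ł6: every assignment gives 1 — tautology.
In G6: every assignment gives 1 — tautology.

both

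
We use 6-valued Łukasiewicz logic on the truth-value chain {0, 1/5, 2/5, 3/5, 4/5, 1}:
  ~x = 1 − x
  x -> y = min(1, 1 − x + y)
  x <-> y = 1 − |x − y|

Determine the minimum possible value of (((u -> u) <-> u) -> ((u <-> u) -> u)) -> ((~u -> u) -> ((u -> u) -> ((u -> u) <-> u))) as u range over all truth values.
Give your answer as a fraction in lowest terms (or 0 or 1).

3/5

Take u = 2/5:
u -> u = 2/5 -> 2/5 = 1
(u -> u) <-> u = 1 <-> 2/5 = 2/5
u <-> u = 2/5 <-> 2/5 = 1
(u <-> u) -> u = 1 -> 2/5 = 2/5
((u -> u) <-> u) -> ((u <-> u) -> u) = 2/5 -> 2/5 = 1
~u = ~2/5 = 3/5
~u -> u = 3/5 -> 2/5 = 4/5
u -> u = 2/5 -> 2/5 = 1
u -> u = 2/5 -> 2/5 = 1
(u -> u) <-> u = 1 <-> 2/5 = 2/5
(u -> u) -> ((u -> u) <-> u) = 1 -> 2/5 = 2/5
(~u -> u) -> ((u -> u) -> ((u -> u) <-> u)) = 4/5 -> 2/5 = 3/5
(((u -> u) <-> u) -> ((u <-> u) -> u)) -> ((~u -> u) -> ((u -> u) -> ((u -> u) <-> u))) = 1 -> 3/5 = 3/5
No assignment yields a value below 3/5, so this is the minimum.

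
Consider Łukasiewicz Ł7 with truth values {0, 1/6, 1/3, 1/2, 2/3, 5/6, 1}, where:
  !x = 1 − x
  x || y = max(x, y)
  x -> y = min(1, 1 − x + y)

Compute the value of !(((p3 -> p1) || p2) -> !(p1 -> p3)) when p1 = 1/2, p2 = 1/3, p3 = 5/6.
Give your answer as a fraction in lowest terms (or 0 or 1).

p3 -> p1 = 5/6 -> 1/2 = 2/3
(p3 -> p1) || p2 = 2/3 || 1/3 = 2/3
p1 -> p3 = 1/2 -> 5/6 = 1
!(p1 -> p3) = !1 = 0
((p3 -> p1) || p2) -> !(p1 -> p3) = 2/3 -> 0 = 1/3
!(((p3 -> p1) || p2) -> !(p1 -> p3)) = !1/3 = 2/3

2/3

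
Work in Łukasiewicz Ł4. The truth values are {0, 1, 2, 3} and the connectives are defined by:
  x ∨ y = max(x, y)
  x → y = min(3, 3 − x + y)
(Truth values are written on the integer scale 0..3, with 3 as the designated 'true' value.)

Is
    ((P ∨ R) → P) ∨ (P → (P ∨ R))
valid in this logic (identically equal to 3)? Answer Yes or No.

P = 0, R = 0 ↦ 3
P = 0, R = 1 ↦ 3
P = 0, R = 2 ↦ 3
P = 0, R = 3 ↦ 3
P = 1, R = 0 ↦ 3
P = 1, R = 1 ↦ 3
P = 1, R = 2 ↦ 3
P = 1, R = 3 ↦ 3
P = 2, R = 0 ↦ 3
P = 2, R = 1 ↦ 3
P = 2, R = 2 ↦ 3
P = 2, R = 3 ↦ 3
P = 3, R = 0 ↦ 3
P = 3, R = 1 ↦ 3
P = 3, R = 2 ↦ 3
P = 3, R = 3 ↦ 3
Every assignment gives a value ≥ 3.

Yes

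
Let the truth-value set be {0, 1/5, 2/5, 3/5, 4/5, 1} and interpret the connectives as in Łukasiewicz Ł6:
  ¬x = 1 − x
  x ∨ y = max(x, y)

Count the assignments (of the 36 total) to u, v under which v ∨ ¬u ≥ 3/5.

value 1: 11 assignments (counts)
value 4/5: 9 assignments (counts)
value 3/5: 7 assignments (counts)
value 2/5: 5 assignments
value 1/5: 3 assignments
value 0: 1 assignment
So 27 of the 36 assignments meet the threshold.

27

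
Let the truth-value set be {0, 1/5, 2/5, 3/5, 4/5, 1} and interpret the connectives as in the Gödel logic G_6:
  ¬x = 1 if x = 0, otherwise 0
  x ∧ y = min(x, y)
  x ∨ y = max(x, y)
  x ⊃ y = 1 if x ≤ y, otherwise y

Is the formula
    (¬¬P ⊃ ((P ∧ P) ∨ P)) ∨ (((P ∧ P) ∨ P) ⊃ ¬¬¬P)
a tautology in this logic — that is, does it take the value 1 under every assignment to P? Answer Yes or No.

No

Counterexample: take P = 1/5.
¬P = ¬1/5 = 0
¬¬P = ¬0 = 1
P ∧ P = 1/5 ∧ 1/5 = 1/5
(P ∧ P) ∨ P = 1/5 ∨ 1/5 = 1/5
¬¬P ⊃ ((P ∧ P) ∨ P) = 1 ⊃ 1/5 = 1/5
P ∧ P = 1/5 ∧ 1/5 = 1/5
(P ∧ P) ∨ P = 1/5 ∨ 1/5 = 1/5
¬P = ¬1/5 = 0
¬¬P = ¬0 = 1
¬¬¬P = ¬1 = 0
((P ∧ P) ∨ P) ⊃ ¬¬¬P = 1/5 ⊃ 0 = 0
(¬¬P ⊃ ((P ∧ P) ∨ P)) ∨ (((P ∧ P) ∨ P) ⊃ ¬¬¬P) = 1/5 ∨ 0 = 1/5
This gives 1/5 ≠ 1.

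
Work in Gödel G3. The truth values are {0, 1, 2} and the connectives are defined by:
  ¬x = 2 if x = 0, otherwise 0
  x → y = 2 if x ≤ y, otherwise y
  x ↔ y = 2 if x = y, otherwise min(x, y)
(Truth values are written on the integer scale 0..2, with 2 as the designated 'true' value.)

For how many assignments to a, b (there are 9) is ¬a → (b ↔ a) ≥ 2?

7

a = 0, b = 0 ↦ 2  ≥
a = 0, b = 1 ↦ 0  <
a = 0, b = 2 ↦ 0  <
a = 1, b = 0 ↦ 2  ≥
a = 1, b = 1 ↦ 2  ≥
a = 1, b = 2 ↦ 2  ≥
a = 2, b = 0 ↦ 2  ≥
a = 2, b = 1 ↦ 2  ≥
a = 2, b = 2 ↦ 2  ≥
So 7 of the 9 assignments meet the threshold.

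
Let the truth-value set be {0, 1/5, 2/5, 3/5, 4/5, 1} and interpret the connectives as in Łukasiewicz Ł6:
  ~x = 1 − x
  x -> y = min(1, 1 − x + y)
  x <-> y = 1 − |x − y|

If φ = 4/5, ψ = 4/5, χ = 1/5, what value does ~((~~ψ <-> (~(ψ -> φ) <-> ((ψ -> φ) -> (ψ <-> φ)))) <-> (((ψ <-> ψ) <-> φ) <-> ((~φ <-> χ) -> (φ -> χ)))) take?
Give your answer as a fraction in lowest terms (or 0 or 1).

~ψ = ~4/5 = 1/5
~~ψ = ~1/5 = 4/5
ψ -> φ = 4/5 -> 4/5 = 1
~(ψ -> φ) = ~1 = 0
ψ -> φ = 4/5 -> 4/5 = 1
ψ <-> φ = 4/5 <-> 4/5 = 1
(ψ -> φ) -> (ψ <-> φ) = 1 -> 1 = 1
~(ψ -> φ) <-> ((ψ -> φ) -> (ψ <-> φ)) = 0 <-> 1 = 0
~~ψ <-> (~(ψ -> φ) <-> ((ψ -> φ) -> (ψ <-> φ))) = 4/5 <-> 0 = 1/5
ψ <-> ψ = 4/5 <-> 4/5 = 1
(ψ <-> ψ) <-> φ = 1 <-> 4/5 = 4/5
~φ = ~4/5 = 1/5
~φ <-> χ = 1/5 <-> 1/5 = 1
φ -> χ = 4/5 -> 1/5 = 2/5
(~φ <-> χ) -> (φ -> χ) = 1 -> 2/5 = 2/5
((ψ <-> ψ) <-> φ) <-> ((~φ <-> χ) -> (φ -> χ)) = 4/5 <-> 2/5 = 3/5
(~~ψ <-> (~(ψ -> φ) <-> ((ψ -> φ) -> (ψ <-> φ)))) <-> (((ψ <-> ψ) <-> φ) <-> ((~φ <-> χ) -> (φ -> χ))) = 1/5 <-> 3/5 = 3/5
~((~~ψ <-> (~(ψ -> φ) <-> ((ψ -> φ) -> (ψ <-> φ)))) <-> (((ψ <-> ψ) <-> φ) <-> ((~φ <-> χ) -> (φ -> χ)))) = ~3/5 = 2/5

2/5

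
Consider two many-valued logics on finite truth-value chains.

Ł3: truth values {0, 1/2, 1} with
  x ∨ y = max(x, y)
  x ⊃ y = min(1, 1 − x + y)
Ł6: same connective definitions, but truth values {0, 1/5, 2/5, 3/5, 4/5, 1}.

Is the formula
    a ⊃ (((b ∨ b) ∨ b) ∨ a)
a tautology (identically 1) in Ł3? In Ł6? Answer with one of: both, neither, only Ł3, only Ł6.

In Ł3: every assignment gives 1 — tautology.
In Ł6: every assignment gives 1 — tautology.

both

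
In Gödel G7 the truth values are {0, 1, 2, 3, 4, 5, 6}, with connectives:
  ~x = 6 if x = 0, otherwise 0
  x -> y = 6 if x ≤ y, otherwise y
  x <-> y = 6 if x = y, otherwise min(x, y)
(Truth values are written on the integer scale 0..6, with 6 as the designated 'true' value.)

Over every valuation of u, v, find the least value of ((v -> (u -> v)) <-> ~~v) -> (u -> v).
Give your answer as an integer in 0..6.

1

Take u = 2, v = 1:
u -> v = 2 -> 1 = 1
v -> (u -> v) = 1 -> 1 = 6
~v = ~1 = 0
~~v = ~0 = 6
(v -> (u -> v)) <-> ~~v = 6 <-> 6 = 6
u -> v = 2 -> 1 = 1
((v -> (u -> v)) <-> ~~v) -> (u -> v) = 6 -> 1 = 1
No assignment yields a value below 1, so this is the minimum.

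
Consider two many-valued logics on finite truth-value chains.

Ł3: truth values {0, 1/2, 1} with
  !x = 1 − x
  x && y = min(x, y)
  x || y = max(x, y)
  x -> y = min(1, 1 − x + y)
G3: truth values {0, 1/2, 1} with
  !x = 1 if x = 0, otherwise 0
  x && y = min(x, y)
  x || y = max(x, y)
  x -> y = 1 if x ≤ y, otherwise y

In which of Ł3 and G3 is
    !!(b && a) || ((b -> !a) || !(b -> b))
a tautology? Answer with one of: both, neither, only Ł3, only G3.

In Ł3: at a = 1/2, b = 1 the value is 1/2 — not a tautology.
In G3: every assignment gives 1 — tautology.

only G3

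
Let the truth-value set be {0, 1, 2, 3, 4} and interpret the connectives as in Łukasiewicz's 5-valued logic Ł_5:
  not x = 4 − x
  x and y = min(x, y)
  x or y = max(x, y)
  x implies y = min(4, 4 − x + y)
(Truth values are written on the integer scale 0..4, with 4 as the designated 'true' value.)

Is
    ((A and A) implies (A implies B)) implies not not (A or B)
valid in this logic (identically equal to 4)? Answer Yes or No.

No

Counterexample: take A = 0, B = 0.
A and A = 0 and 0 = 0
A implies B = 0 implies 0 = 4
(A and A) implies (A implies B) = 0 implies 4 = 4
A or B = 0 or 0 = 0
not (A or B) = not 0 = 4
not not (A or B) = not 4 = 0
((A and A) implies (A implies B)) implies not not (A or B) = 4 implies 0 = 0
This gives 0 ≠ 4.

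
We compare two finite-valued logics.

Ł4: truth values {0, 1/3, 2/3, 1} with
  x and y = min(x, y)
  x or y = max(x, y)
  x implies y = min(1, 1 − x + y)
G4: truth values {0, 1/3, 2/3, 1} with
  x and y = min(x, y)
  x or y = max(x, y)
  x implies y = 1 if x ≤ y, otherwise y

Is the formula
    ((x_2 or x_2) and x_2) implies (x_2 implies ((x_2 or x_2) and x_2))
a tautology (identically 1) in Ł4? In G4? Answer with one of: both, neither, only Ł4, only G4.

both

In Ł4: every assignment gives 1 — tautology.
In G4: every assignment gives 1 — tautology.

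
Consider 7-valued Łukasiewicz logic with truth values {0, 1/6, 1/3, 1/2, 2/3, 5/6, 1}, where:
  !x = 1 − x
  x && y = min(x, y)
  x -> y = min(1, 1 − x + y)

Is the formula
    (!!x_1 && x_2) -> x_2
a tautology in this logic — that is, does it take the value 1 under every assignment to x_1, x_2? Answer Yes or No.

Yes

At x_1 = 1/6, x_2 = 1, for instance:
!x_1 = !1/6 = 5/6
!!x_1 = !5/6 = 1/6
!!x_1 && x_2 = 1/6 && 1 = 1/6
(!!x_1 && x_2) -> x_2 = 1/6 -> 1 = 1
and checking the remaining 48 assignments likewise gives ≥ 1 in every case.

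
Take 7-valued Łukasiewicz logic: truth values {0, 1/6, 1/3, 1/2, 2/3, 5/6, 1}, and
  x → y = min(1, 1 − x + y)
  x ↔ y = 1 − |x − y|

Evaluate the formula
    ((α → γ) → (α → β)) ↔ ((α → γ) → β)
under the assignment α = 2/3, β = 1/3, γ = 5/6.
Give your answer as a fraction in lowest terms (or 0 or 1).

2/3

α → γ = 2/3 → 5/6 = 1
α → β = 2/3 → 1/3 = 2/3
(α → γ) → (α → β) = 1 → 2/3 = 2/3
α → γ = 2/3 → 5/6 = 1
(α → γ) → β = 1 → 1/3 = 1/3
((α → γ) → (α → β)) ↔ ((α → γ) → β) = 2/3 ↔ 1/3 = 2/3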